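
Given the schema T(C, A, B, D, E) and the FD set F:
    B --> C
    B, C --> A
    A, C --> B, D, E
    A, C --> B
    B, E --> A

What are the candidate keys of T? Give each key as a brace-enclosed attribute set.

{A, C}, {B}

{B}⁺ = {A, B, C, D, E} — all of the relation — so {B} is a candidate key.
{A, C}⁺ = {A, B, C, D, E} — all of the relation — so {A, C} is a candidate key.
These are minimal and exhaustive — every other superkey contains one of them.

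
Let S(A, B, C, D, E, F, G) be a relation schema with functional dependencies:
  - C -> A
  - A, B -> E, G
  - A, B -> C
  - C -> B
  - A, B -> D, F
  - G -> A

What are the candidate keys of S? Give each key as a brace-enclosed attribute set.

{A, B}, {B, G}, {C}

{C} is a candidate key since {C}⁺ = {A, B, C, D, E, F, G} covers every attribute.
{A, B} is a candidate key since {A, B}⁺ = {A, B, C, D, E, F, G} covers every attribute.
{B, G} is a candidate key since {B, G}⁺ = {A, B, C, D, E, F, G} covers every attribute.
Any other superkey properly contains one of these, so there are no further candidate keys.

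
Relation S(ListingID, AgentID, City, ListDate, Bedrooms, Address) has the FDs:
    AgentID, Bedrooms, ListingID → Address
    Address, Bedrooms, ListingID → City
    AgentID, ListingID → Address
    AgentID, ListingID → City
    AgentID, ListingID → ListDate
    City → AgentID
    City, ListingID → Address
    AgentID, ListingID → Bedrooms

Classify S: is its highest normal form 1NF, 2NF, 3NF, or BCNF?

3NF

Candidate keys: {Address, Bedrooms, ListingID}, {AgentID, ListingID}, {City, ListingID}. Prime attributes: {Address, AgentID, Bedrooms, City, ListingID}.
For City → AgentID we have {City}⁺ = {AgentID, City}; {City} is not a superkey, so BCNF fails.
But every attribute on its right side ({AgentID}) is prime, and the same holds for every other non-superkey FD, so 3NF still holds.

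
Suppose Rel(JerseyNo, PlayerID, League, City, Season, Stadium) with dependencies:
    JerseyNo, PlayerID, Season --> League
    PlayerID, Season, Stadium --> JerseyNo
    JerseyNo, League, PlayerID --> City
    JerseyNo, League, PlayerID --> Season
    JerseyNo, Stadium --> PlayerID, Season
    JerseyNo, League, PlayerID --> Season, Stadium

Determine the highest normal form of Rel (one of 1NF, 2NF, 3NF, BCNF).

BCNF

Candidate keys: {JerseyNo, League, PlayerID}, {JerseyNo, PlayerID, Season}, {JerseyNo, Stadium}, {PlayerID, Season, Stadium}. Prime attributes: {JerseyNo, League, PlayerID, Season, Stadium}.
Each dependency's left side is a superkey — BCNF holds.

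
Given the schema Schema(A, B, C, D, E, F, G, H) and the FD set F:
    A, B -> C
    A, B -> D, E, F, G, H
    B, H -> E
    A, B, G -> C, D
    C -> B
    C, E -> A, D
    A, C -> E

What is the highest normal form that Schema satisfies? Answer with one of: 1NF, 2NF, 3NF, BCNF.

3NF

Candidate keys: {A, B}, {A, C}, {C, E}, {C, H}. Prime attributes: {A, B, C, E, H}.
B, H -> E: {B, H}⁺ = {B, E, H}, which is not all of the attributes, so the left side is not a superkey — BCNF is violated.
But every attribute on its right side ({E}) is prime, and the same holds for every other non-superkey FD, so 3NF still holds.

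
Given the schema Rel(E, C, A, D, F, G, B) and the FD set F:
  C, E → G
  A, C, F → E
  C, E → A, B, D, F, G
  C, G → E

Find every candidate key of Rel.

{A, C, F}, {C, E}, {C, G}

Attributes never on any right-hand side: {C} — every candidate key must contain it.
{C, E}⁺ = {A, B, C, D, E, F, G}, which is every attribute, so {C, E} is a candidate key.
{C, G}⁺ = {A, B, C, D, E, F, G}, which is every attribute, so {C, G} is a candidate key.
{A, C, F}⁺ = {A, B, C, D, E, F, G}, which is every attribute, so {A, C, F} is a candidate key.
No proper subset of any of these is a key, and no other minimal superkey exists.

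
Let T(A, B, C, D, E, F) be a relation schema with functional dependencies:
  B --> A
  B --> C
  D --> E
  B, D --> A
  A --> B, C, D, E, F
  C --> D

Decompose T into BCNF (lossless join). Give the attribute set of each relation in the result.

Candidate keys of the original relation: {A}, {B}.
Within {A, B, C, D, E, F}: {D}⁺ ∩ {A, B, C, D, E, F} = {D, E}, not the whole set, so D --> E violates BCNF; decompose into {D, E} and {A, B, C, D, F}.
{D, E}: every determinant is a superkey — BCNF.
Within {A, B, C, D, F}: {C}⁺ ∩ {A, B, C, D, F} = {C, D}, not the whole set, so C --> D violates BCNF; decompose into {C, D} and {A, B, C, F}.
{C, D}: every determinant is a superkey — BCNF.
{A, B, C, F}: every determinant is a superkey — BCNF.

{A, B, C, F}; {C, D}; {D, E}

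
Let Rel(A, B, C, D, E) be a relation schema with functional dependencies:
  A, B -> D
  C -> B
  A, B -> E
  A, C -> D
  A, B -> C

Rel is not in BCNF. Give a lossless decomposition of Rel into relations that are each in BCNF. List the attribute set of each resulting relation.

Candidate keys of the original relation: {A, B}, {A, C}.
In {A, B, C, D, E}, {C} is not a superkey ({C}⁺ restricted to this set is {B, C}), so split on C -> B into {B, C} and {A, C, D, E}.
{B, C} has no BCNF violation.
{A, C, D, E} has no BCNF violation.

{A, C, D, E}; {B, C}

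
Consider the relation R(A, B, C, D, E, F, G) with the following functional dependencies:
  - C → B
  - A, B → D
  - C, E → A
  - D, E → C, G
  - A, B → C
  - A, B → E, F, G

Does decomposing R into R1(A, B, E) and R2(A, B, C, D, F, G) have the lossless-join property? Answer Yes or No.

Yes

R1 ∩ R2 = {A, B}; its closure under F is {A, B, C, D, E, F, G}.
R1 is contained in that closure, so R1 ∩ R2 → R1 holds and the join is lossless.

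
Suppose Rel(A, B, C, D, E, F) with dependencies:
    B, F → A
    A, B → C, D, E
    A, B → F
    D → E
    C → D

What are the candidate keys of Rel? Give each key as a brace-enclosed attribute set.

Attributes never on any right-hand side: {B} — every candidate key must contain it.
{A, B}⁺ = {A, B, C, D, E, F} — all of the relation — so {A, B} is a candidate key.
{B, F}⁺ = {A, B, C, D, E, F} — all of the relation — so {B, F} is a candidate key.
Any other superkey properly contains one of these, so there are no further candidate keys.

{A, B}, {B, F}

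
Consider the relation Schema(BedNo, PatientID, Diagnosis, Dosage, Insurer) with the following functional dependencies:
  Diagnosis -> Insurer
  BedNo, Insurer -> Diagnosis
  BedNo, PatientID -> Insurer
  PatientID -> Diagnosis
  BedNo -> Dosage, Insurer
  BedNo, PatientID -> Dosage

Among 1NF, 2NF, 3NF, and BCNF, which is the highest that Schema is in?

Candidate key: {BedNo, PatientID}. Prime attributes: {BedNo, PatientID}.
Diagnosis -> Insurer breaks BCNF: {Diagnosis}⁺ = {Diagnosis, Insurer}, so {Diagnosis} is not a superkey.
Because {Insurer} is non-prime and the left side of Diagnosis -> Insurer is not a superkey, the relation is not in 3NF.
{BedNo} is a proper subset of the key {BedNo, PatientID}, and {BedNo}⁺ contains the non-prime attributes {Diagnosis, Dosage, Insurer} — a partial dependency, so 2NF is violated.

1NF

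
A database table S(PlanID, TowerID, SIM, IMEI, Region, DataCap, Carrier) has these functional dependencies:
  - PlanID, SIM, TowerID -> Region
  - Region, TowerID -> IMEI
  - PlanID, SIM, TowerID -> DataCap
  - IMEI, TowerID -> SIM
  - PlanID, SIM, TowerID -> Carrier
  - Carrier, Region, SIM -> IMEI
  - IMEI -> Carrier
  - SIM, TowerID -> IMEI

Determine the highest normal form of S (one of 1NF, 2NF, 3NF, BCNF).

1NF

Candidate keys: {IMEI, PlanID, TowerID}, {PlanID, Region, TowerID}, {PlanID, SIM, TowerID}. Prime attributes: {IMEI, PlanID, Region, SIM, TowerID}.
For Region, TowerID -> IMEI we have {Region, TowerID}⁺ = {Carrier, IMEI, Region, SIM, TowerID}; {Region, TowerID} is not a superkey, so BCNF fails.
IMEI -> Carrier determines the non-prime attribute {Carrier} from a non-superkey — 3NF is violated.
The proper key subset {IMEI} of {IMEI, PlanID, TowerID} determines non-prime {Carrier}, so the relation is not even in 2NF.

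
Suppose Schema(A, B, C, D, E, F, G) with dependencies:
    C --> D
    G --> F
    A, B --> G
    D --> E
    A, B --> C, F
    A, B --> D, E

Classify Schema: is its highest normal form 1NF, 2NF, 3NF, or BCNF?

2NF

Candidate key: {A, B}. Prime attributes: {A, B}.
C --> D: {C}⁺ = {C, D, E}, which is not all of the attributes, so the left side is not a superkey — BCNF is violated.
C --> D has non-prime {D} on the right and a non-superkey on the left, so 3NF fails.
Checking every proper subset of each key, none determines a non-prime attribute — 2NF is satisfied.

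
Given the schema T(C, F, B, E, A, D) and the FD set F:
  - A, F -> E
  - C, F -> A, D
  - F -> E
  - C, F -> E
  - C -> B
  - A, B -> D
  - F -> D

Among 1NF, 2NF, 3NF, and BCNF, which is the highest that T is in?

1NF

Candidate key: {C, F}. Prime attributes: {C, F}.
For A, F -> E we have {A, F}⁺ = {A, D, E, F}; {A, F} is not a superkey, so BCNF fails.
A, F -> E determines the non-prime attribute {E} from a non-superkey — 3NF is violated.
Since {C} ⊂ {C, F} and {C}⁺ ⊇ {B} with {B} non-prime, there is a partial dependency; 2NF fails.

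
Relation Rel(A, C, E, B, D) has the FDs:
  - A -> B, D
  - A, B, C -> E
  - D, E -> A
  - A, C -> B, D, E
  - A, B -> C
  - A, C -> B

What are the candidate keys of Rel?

{A} is a candidate key since {A}⁺ = {A, B, C, D, E} covers every attribute.
{D, E} is a candidate key since {D, E}⁺ = {A, B, C, D, E} covers every attribute.
No proper subset of any of these is a key, and no other minimal superkey exists.

{A}, {D, E}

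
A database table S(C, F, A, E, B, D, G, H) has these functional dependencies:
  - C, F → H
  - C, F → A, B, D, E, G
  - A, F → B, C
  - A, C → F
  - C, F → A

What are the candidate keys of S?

{A, C}⁺ = {A, B, C, D, E, F, G, H}, which is every attribute, so {A, C} is a candidate key.
{A, F}⁺ = {A, B, C, D, E, F, G, H}, which is every attribute, so {A, F} is a candidate key.
{C, F}⁺ = {A, B, C, D, E, F, G, H}, which is every attribute, so {C, F} is a candidate key.
No proper subset of any of these is a key, and no other minimal superkey exists.

{A, C}, {A, F}, {C, F}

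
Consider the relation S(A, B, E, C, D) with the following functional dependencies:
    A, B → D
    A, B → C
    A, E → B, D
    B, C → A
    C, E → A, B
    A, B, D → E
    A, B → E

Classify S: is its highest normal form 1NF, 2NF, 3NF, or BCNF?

BCNF

Candidate keys: {A, B}, {A, E}, {B, C}, {C, E}. Prime attributes: {A, B, C, E}.
Each dependency's left side is a superkey — BCNF holds.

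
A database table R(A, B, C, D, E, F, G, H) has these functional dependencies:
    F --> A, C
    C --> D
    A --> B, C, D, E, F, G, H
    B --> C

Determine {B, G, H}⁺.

{B, C, D, G, H}

Start with {B, G, H}.
B --> C applies; add {C} → now {B, C, G, H}.
C --> D applies; add {D} → now {B, C, D, G, H}.
No further FD applies.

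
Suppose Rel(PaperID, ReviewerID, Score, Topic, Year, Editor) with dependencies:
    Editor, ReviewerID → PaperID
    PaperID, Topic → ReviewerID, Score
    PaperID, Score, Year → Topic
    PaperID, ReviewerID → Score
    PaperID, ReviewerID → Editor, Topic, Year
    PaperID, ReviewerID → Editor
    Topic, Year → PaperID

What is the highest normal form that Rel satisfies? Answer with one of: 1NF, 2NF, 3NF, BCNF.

Candidate keys: {Editor, ReviewerID}, {PaperID, ReviewerID}, {PaperID, Score, Year}, {PaperID, Topic}, {Topic, Year}. Prime attributes: {Editor, PaperID, ReviewerID, Score, Topic, Year}.
The left-hand side of every FD is a superkey, so BCNF is satisfied.

BCNF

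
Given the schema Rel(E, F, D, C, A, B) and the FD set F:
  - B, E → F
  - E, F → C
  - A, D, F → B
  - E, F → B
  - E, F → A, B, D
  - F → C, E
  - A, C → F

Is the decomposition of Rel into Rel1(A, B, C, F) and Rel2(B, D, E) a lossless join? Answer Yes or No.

The shared attributes are {B} and {B}⁺ = {B}.
Rel1 ⊄ {B} and Rel2 ⊄ {B}, so the split is lossy.

No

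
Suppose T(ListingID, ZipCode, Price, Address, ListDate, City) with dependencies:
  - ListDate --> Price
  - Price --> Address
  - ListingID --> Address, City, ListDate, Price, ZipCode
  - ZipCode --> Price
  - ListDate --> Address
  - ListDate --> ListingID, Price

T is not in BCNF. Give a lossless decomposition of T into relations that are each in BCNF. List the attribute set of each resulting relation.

Candidate keys of the original relation: {ListDate}, {ListingID}.
{Address, City, ListDate, ListingID, Price, ZipCode}: {Price} determines {Address, Price} here but is not a superkey — split on Price --> Address, giving {Address, Price} and {City, ListDate, ListingID, Price, ZipCode}.
{Address, Price}: every determinant is a superkey — BCNF.
{City, ListDate, ListingID, Price, ZipCode}: {ZipCode} determines {Price, ZipCode} here but is not a superkey — split on ZipCode --> Price, giving {Price, ZipCode} and {City, ListDate, ListingID, ZipCode}.
{Price, ZipCode}: every determinant is a superkey — BCNF.
{City, ListDate, ListingID, ZipCode}: every determinant is a superkey — BCNF.

{Address, Price}; {City, ListDate, ListingID, ZipCode}; {Price, ZipCode}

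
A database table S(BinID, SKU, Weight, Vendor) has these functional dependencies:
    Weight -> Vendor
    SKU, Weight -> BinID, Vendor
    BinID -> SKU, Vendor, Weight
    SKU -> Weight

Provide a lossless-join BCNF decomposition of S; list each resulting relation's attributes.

{BinID, SKU, Weight}; {Vendor, Weight}

Candidate keys of the original relation: {BinID}, {SKU}.
In {BinID, SKU, Vendor, Weight}, {Weight} is not a superkey ({Weight}⁺ restricted to this set is {Vendor, Weight}), so split on Weight -> Vendor into {Vendor, Weight} and {BinID, SKU, Weight}.
{Vendor, Weight}: every determinant is a superkey — BCNF.
{BinID, SKU, Weight}: every determinant is a superkey — BCNF.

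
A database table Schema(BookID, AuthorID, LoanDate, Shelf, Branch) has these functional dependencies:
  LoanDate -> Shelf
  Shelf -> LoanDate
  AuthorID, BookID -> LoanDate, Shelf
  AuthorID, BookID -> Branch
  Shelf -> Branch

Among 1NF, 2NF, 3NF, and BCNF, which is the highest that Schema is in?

2NF

Candidate key: {AuthorID, BookID}. Prime attributes: {AuthorID, BookID}.
For LoanDate -> Shelf we have {LoanDate}⁺ = {Branch, LoanDate, Shelf}; {LoanDate} is not a superkey, so BCNF fails.
LoanDate -> Shelf determines the non-prime attribute {Shelf} from a non-superkey — 3NF is violated.
No proper subset of a key has a non-prime attribute in its closure, so there is no partial dependency; 2NF holds.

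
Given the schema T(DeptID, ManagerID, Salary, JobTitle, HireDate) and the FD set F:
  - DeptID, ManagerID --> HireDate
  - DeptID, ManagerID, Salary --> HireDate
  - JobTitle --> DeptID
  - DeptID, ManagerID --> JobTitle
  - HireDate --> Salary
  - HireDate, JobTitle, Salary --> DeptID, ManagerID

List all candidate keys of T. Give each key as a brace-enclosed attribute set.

{DeptID, ManagerID}⁺ = {DeptID, HireDate, JobTitle, ManagerID, Salary}, which is every attribute, so {DeptID, ManagerID} is a candidate key.
{HireDate, JobTitle}⁺ = {DeptID, HireDate, JobTitle, ManagerID, Salary}, which is every attribute, so {HireDate, JobTitle} is a candidate key.
{JobTitle, ManagerID}⁺ = {DeptID, HireDate, JobTitle, ManagerID, Salary}, which is every attribute, so {JobTitle, ManagerID} is a candidate key.
These are minimal and exhaustive — every other superkey contains one of them.

{DeptID, ManagerID}, {HireDate, JobTitle}, {JobTitle, ManagerID}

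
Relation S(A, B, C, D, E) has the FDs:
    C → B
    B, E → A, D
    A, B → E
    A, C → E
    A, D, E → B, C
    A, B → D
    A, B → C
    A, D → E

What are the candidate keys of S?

{A, B}, {A, C}, {A, D}, {B, E}, {C, E}

{A, B}⁺ = {A, B, C, D, E}, which is every attribute, so {A, B} is a candidate key.
{A, C}⁺ = {A, B, C, D, E}, which is every attribute, so {A, C} is a candidate key.
{A, D}⁺ = {A, B, C, D, E}, which is every attribute, so {A, D} is a candidate key.
{B, E}⁺ = {A, B, C, D, E}, which is every attribute, so {B, E} is a candidate key.
{C, E}⁺ = {A, B, C, D, E}, which is every attribute, so {C, E} is a candidate key.
Any other superkey properly contains one of these, so there are no further candidate keys.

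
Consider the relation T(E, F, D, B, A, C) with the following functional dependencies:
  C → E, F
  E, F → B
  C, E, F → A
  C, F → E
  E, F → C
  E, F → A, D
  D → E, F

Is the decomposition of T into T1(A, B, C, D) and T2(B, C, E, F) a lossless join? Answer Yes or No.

Yes

T1 ∩ T2 = {B, C}; its closure under F is {A, B, C, D, E, F}.
Since T1 ⊆ {A, B, C, D, E, F}, the intersection is a superkey of T1; the decomposition is lossless.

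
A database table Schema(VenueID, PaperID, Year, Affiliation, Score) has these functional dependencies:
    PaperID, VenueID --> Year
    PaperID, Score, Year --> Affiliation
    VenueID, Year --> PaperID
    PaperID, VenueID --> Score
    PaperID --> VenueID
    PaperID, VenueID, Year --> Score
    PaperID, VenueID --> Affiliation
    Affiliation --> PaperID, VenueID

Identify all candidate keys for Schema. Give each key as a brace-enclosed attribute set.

{Affiliation}, {PaperID}, {VenueID, Year}

{Affiliation}⁺ = {Affiliation, PaperID, Score, VenueID, Year}, which is every attribute, so {Affiliation} is a candidate key.
{PaperID}⁺ = {Affiliation, PaperID, Score, VenueID, Year}, which is every attribute, so {PaperID} is a candidate key.
{VenueID, Year}⁺ = {Affiliation, PaperID, Score, VenueID, Year}, which is every attribute, so {VenueID, Year} is a candidate key.
These are minimal and exhaustive — every other superkey contains one of them.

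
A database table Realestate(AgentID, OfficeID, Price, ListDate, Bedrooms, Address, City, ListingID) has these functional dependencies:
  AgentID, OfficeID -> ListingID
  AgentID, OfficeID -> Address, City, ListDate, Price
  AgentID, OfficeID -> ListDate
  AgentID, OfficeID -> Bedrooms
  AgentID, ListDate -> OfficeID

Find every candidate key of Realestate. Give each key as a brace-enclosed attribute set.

Attributes never on any right-hand side: {AgentID} — every candidate key must contain it.
{AgentID, ListDate} is a candidate key since {AgentID, ListDate}⁺ = {Address, AgentID, Bedrooms, City, ListDate, ListingID, OfficeID, Price} covers every attribute.
{AgentID, OfficeID} is a candidate key since {AgentID, OfficeID}⁺ = {Address, AgentID, Bedrooms, City, ListDate, ListingID, OfficeID, Price} covers every attribute.
These are minimal and exhaustive — every other superkey contains one of them.

{AgentID, ListDate}, {AgentID, OfficeID}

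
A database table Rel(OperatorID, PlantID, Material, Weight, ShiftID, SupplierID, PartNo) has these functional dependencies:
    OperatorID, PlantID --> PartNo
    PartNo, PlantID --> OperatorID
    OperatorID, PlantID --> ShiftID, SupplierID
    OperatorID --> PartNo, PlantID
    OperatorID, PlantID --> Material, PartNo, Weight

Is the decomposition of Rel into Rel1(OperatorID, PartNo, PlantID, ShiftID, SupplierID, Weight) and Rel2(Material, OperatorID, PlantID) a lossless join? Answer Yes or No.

Yes

Rel1 ∩ Rel2 = {OperatorID, PlantID}; its closure under F is {Material, OperatorID, PartNo, PlantID, ShiftID, SupplierID, Weight}.
Since Rel1 ⊆ {Material, OperatorID, PartNo, PlantID, ShiftID, SupplierID, Weight}, the intersection is a superkey of Rel1; the decomposition is lossless.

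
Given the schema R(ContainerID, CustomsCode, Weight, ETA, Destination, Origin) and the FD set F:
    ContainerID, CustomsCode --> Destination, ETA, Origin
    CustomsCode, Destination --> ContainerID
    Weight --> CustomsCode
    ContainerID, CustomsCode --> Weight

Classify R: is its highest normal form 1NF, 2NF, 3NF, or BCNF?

Candidate keys: {ContainerID, CustomsCode}, {ContainerID, Weight}, {CustomsCode, Destination}, {Destination, Weight}. Prime attributes: {ContainerID, CustomsCode, Destination, Weight}.
Weight --> CustomsCode: {Weight}⁺ = {CustomsCode, Weight}, which is not all of the attributes, so the left side is not a superkey — BCNF is violated.
But every attribute on its right side ({CustomsCode}) is prime, and the same holds for every other non-superkey FD, so 3NF still holds.

3NF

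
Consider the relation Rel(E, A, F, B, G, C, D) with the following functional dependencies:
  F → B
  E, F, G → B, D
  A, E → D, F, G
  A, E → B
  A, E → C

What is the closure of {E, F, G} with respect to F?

{B, D, E, F, G}

Start with {E, F, G}.
F → B applies; add {B} → now {B, E, F, G}.
E, F, G → B, D applies; add {D} → now {B, D, E, F, G}.
No further FD applies.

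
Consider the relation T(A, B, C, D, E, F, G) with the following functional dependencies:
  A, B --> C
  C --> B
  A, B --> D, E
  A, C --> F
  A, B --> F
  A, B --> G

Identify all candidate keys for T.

{A, B}, {A, C}

No FD produces {A}, so it must be in every candidate key.
{A, B} is a candidate key since {A, B}⁺ = {A, B, C, D, E, F, G} covers every attribute.
{A, C} is a candidate key since {A, C}⁺ = {A, B, C, D, E, F, G} covers every attribute.
Any other superkey properly contains one of these, so there are no further candidate keys.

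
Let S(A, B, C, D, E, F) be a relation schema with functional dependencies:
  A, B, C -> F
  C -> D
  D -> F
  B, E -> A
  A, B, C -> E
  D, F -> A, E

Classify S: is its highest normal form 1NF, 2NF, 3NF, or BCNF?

1NF

Candidate key: {B, C}. Prime attributes: {B, C}.
For C -> D we have {C}⁺ = {A, C, D, E, F}; {C} is not a superkey, so BCNF fails.
C -> D determines the non-prime attribute {D} from a non-superkey — 3NF is violated.
The proper key subset {C} of {B, C} determines non-prime {A, D, E, F}, so the relation is not even in 2NF.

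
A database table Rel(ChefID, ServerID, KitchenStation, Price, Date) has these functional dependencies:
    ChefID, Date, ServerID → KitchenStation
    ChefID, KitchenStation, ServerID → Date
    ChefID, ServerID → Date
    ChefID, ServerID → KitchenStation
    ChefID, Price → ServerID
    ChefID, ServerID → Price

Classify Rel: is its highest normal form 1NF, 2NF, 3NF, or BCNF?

Candidate keys: {ChefID, Price}, {ChefID, ServerID}. Prime attributes: {ChefID, Price, ServerID}.
The left-hand side of every FD is a superkey, so BCNF is satisfied.

BCNF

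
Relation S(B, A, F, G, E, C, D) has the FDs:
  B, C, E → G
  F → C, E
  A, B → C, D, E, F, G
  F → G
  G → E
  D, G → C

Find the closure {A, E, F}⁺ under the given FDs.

Start with {A, E, F}.
F → C, E applies; add {C} → now {A, C, E, F}.
F → G applies; add {G} → now {A, C, E, F, G}.
No further FD applies.

{A, C, E, F, G}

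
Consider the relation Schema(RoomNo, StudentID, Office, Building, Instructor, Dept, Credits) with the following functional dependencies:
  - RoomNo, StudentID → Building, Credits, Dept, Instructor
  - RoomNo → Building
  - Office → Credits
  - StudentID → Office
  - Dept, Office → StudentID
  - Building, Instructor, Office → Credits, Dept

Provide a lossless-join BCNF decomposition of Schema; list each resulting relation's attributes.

Candidate keys of the original relation: {Dept, Office, RoomNo}, {Instructor, Office, RoomNo}, {RoomNo, StudentID}.
In {Building, Credits, Dept, Instructor, Office, RoomNo, StudentID}, {RoomNo} is not a superkey ({RoomNo}⁺ restricted to this set is {Building, RoomNo}), so split on RoomNo → Building into {Building, RoomNo} and {Credits, Dept, Instructor, Office, RoomNo, StudentID}.
{Building, RoomNo} is in BCNF.
In {Credits, Dept, Instructor, Office, RoomNo, StudentID}, {Office} is not a superkey ({Office}⁺ restricted to this set is {Credits, Office}), so split on Office → Credits into {Credits, Office} and {Dept, Instructor, Office, RoomNo, StudentID}.
{Credits, Office} is in BCNF.
In {Dept, Instructor, Office, RoomNo, StudentID}, {StudentID} is not a superkey ({StudentID}⁺ restricted to this set is {Office, StudentID}), so split on StudentID → Office into {Office, StudentID} and {Dept, Instructor, RoomNo, StudentID}.
{Office, StudentID} is in BCNF.
{Dept, Instructor, RoomNo, StudentID} is in BCNF.

{Building, RoomNo}; {Credits, Office}; {Dept, Instructor, RoomNo, StudentID}; {Office, StudentID}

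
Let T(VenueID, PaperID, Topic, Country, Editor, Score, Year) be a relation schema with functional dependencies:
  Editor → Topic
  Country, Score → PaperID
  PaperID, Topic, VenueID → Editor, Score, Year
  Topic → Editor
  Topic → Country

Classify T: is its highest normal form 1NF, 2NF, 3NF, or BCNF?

1NF

Candidate keys: {Editor, PaperID, VenueID}, {Editor, Score, VenueID}, {PaperID, Topic, VenueID}, {Score, Topic, VenueID}. Prime attributes: {Editor, PaperID, Score, Topic, VenueID}.
For Editor → Topic we have {Editor}⁺ = {Country, Editor, Topic}; {Editor} is not a superkey, so BCNF fails.
Topic → Country has non-prime {Country} on the right and a non-superkey on the left, so 3NF fails.
The proper key subset {Editor} of {Editor, PaperID, VenueID} determines non-prime {Country}, so the relation is not even in 2NF.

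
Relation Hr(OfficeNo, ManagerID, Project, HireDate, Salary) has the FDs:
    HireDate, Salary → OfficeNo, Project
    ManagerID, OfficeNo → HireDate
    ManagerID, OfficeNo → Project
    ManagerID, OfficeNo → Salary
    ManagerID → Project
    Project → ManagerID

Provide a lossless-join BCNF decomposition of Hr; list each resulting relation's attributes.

Candidate keys of the original relation: {HireDate, Salary}, {ManagerID, OfficeNo}, {OfficeNo, Project}.
In {HireDate, ManagerID, OfficeNo, Project, Salary}, {ManagerID} is not a superkey ({ManagerID}⁺ restricted to this set is {ManagerID, Project}), so split on ManagerID → Project into {ManagerID, Project} and {HireDate, ManagerID, OfficeNo, Salary}.
{ManagerID, Project}: every determinant is a superkey — BCNF.
{HireDate, ManagerID, OfficeNo, Salary}: every determinant is a superkey — BCNF.

{HireDate, ManagerID, OfficeNo, Salary}; {ManagerID, Project}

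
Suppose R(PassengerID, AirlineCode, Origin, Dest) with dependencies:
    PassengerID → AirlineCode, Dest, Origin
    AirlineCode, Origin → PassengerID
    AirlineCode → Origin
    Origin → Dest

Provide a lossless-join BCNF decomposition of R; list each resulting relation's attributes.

Candidate keys of the original relation: {AirlineCode}, {PassengerID}.
{AirlineCode, Dest, Origin, PassengerID}: {Origin} determines {Dest, Origin} here but is not a superkey — split on Origin → Dest, giving {Dest, Origin} and {AirlineCode, Origin, PassengerID}.
{Dest, Origin}: every determinant is a superkey — BCNF.
{AirlineCode, Origin, PassengerID}: every determinant is a superkey — BCNF.

{AirlineCode, Origin, PassengerID}; {Dest, Origin}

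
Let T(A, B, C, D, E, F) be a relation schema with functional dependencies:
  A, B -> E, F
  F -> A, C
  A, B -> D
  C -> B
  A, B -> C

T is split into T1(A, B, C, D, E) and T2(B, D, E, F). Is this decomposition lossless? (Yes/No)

No

T1 ∩ T2 = {B, D, E}; its closure under F is {B, D, E}.
Neither T1 nor T2 is contained in that closure, so the decomposition is lossy.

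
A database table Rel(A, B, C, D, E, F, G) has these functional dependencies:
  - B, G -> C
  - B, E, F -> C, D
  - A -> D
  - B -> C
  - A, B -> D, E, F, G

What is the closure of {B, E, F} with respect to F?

{B, C, D, E, F}

Start with {B, E, F}.
B, E, F -> C, D applies; add {C, D} → now {B, C, D, E, F}.
No further FD applies.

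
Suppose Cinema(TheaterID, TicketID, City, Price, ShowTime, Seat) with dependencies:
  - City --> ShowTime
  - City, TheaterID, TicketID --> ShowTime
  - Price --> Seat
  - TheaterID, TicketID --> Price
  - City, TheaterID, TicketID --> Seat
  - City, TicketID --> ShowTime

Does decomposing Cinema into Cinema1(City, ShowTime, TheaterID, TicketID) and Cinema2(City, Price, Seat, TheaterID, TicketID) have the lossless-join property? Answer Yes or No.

Yes

Cinema1 ∩ Cinema2 = {City, TheaterID, TicketID}; its closure under F is {City, Price, Seat, ShowTime, TheaterID, TicketID}.
This includes all of Cinema1, so the common attributes are a superkey of Cinema1 — the join is lossless.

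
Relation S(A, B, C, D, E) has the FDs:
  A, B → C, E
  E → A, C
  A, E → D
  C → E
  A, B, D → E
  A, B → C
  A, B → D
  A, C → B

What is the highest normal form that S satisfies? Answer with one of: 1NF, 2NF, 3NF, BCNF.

Candidate keys: {A, B}, {C}, {E}. Prime attributes: {A, B, C, E}.
The left-hand side of every FD is a superkey, so BCNF is satisfied.

BCNF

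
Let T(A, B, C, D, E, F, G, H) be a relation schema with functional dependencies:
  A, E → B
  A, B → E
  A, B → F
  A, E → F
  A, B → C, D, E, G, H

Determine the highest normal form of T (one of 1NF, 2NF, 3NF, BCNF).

Candidate keys: {A, B}, {A, E}. Prime attributes: {A, B, E}.
Every FD has a superkey on the left, so the relation is in BCNF.

BCNF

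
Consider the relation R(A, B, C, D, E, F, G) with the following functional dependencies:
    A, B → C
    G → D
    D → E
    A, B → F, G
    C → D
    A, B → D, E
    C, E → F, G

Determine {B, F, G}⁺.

Start with {B, F, G}.
G → D applies; add {D} → now {B, D, F, G}.
D → E applies; add {E} → now {B, D, E, F, G}.
No further FD applies.

{B, D, E, F, G}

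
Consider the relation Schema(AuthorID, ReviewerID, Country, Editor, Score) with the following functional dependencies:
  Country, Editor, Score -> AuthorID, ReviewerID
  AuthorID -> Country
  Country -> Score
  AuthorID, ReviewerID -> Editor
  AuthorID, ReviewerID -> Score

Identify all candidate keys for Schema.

{AuthorID, Editor}, {AuthorID, ReviewerID}, {Country, Editor}

{AuthorID, Editor}⁺ = {AuthorID, Country, Editor, ReviewerID, Score} — all of the relation — so {AuthorID, Editor} is a candidate key.
{AuthorID, ReviewerID}⁺ = {AuthorID, Country, Editor, ReviewerID, Score} — all of the relation — so {AuthorID, ReviewerID} is a candidate key.
{Country, Editor}⁺ = {AuthorID, Country, Editor, ReviewerID, Score} — all of the relation — so {Country, Editor} is a candidate key.
These are minimal and exhaustive — every other superkey contains one of them.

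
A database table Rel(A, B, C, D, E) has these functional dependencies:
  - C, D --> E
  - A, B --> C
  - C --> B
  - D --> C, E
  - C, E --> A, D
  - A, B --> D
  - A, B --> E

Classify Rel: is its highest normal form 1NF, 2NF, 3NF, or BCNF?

3NF

Candidate keys: {A, B}, {A, C}, {C, E}, {D}. Prime attributes: {A, B, C, D, E}.
For C --> B we have {C}⁺ = {B, C}; {C} is not a superkey, so BCNF fails.
But every attribute on its right side ({B}) is prime, and the same holds for every other non-superkey FD, so 3NF still holds.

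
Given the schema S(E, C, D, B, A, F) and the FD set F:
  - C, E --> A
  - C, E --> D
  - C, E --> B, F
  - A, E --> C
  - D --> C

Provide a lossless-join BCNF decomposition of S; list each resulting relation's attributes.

{A, B, D, E, F}; {C, D}

Candidate keys of the original relation: {A, E}, {C, E}, {D, E}.
Within {A, B, C, D, E, F}: {D}⁺ ∩ {A, B, C, D, E, F} = {C, D}, not the whole set, so D --> C violates BCNF; decompose into {C, D} and {A, B, D, E, F}.
{C, D} has no BCNF violation.
{A, B, D, E, F} has no BCNF violation.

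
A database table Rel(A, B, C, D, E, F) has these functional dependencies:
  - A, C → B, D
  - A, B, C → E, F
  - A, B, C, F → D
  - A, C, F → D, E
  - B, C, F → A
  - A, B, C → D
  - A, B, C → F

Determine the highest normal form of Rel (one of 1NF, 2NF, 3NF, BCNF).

BCNF

Candidate keys: {A, C}, {B, C, F}. Prime attributes: {A, B, C, F}.
The left-hand side of every FD is a superkey, so BCNF is satisfied.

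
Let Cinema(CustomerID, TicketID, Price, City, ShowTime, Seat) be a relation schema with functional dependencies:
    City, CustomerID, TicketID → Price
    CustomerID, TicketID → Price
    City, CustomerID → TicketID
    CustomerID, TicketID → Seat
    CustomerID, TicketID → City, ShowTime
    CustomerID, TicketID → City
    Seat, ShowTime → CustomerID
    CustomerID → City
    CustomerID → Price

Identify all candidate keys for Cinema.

{CustomerID} is a candidate key since {CustomerID}⁺ = {City, CustomerID, Price, Seat, ShowTime, TicketID} covers every attribute.
{Seat, ShowTime} is a candidate key since {Seat, ShowTime}⁺ = {City, CustomerID, Price, Seat, ShowTime, TicketID} covers every attribute.
No proper subset of any of these is a key, and no other minimal superkey exists.

{CustomerID}, {Seat, ShowTime}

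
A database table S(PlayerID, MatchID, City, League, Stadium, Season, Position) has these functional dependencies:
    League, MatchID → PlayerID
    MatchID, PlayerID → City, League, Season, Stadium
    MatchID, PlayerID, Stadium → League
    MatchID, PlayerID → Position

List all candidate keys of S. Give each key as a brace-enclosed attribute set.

{League, MatchID}, {MatchID, PlayerID}

{MatchID} never appears on the right of any FD, so every key must include it.
{League, MatchID}⁺ = {City, League, MatchID, PlayerID, Position, Season, Stadium}, which is every attribute, so {League, MatchID} is a candidate key.
{MatchID, PlayerID}⁺ = {City, League, MatchID, PlayerID, Position, Season, Stadium}, which is every attribute, so {MatchID, PlayerID} is a candidate key.
Any other superkey properly contains one of these, so there are no further candidate keys.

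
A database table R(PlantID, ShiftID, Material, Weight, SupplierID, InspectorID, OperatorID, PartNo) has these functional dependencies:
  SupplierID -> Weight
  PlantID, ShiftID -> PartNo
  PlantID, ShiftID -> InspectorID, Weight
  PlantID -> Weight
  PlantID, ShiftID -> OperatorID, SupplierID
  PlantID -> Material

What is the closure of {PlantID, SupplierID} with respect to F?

{Material, PlantID, SupplierID, Weight}

Start with {PlantID, SupplierID}.
SupplierID -> Weight applies; add {Weight} → now {PlantID, SupplierID, Weight}.
PlantID -> Material applies; add {Material} → now {Material, PlantID, SupplierID, Weight}.
No further FD applies.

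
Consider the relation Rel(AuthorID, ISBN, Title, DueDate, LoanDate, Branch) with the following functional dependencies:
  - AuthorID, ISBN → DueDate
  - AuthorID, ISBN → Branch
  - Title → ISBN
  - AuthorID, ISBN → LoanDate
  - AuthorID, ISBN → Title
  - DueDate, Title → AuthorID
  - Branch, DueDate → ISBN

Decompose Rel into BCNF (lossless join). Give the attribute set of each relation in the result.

{AuthorID, Branch, DueDate, LoanDate, Title}; {ISBN, Title}

Candidate keys of the original relation: {AuthorID, Branch, DueDate}, {AuthorID, ISBN}, {AuthorID, Title}, {DueDate, Title}.
In {AuthorID, Branch, DueDate, ISBN, LoanDate, Title}, {Title} is not a superkey ({Title}⁺ restricted to this set is {ISBN, Title}), so split on Title → ISBN into {ISBN, Title} and {AuthorID, Branch, DueDate, LoanDate, Title}.
{ISBN, Title} is in BCNF.
{AuthorID, Branch, DueDate, LoanDate, Title} is in BCNF.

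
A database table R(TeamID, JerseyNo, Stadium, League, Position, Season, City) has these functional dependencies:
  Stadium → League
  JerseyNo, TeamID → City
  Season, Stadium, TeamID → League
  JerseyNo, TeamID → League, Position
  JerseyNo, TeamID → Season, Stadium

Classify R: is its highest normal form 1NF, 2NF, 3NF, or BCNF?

Candidate key: {JerseyNo, TeamID}. Prime attributes: {JerseyNo, TeamID}.
For Stadium → League we have {Stadium}⁺ = {League, Stadium}; {Stadium} is not a superkey, so BCNF fails.
Stadium → League has non-prime {League} on the right and a non-superkey on the left, so 3NF fails.
No proper subset of a key has a non-prime attribute in its closure, so there is no partial dependency; 2NF holds.

2NF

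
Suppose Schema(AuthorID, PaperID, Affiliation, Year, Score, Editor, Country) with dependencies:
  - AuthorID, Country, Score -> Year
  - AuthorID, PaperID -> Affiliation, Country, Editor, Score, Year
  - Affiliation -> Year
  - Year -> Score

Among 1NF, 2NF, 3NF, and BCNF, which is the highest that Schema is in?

Candidate key: {AuthorID, PaperID}. Prime attributes: {AuthorID, PaperID}.
AuthorID, Country, Score -> Year: {AuthorID, Country, Score}⁺ = {AuthorID, Country, Score, Year}, which is not all of the attributes, so the left side is not a superkey — BCNF is violated.
Because {Year} is non-prime and the left side of AuthorID, Country, Score -> Year is not a superkey, the relation is not in 3NF.
Checking every proper subset of each key, none determines a non-prime attribute — 2NF is satisfied.

2NF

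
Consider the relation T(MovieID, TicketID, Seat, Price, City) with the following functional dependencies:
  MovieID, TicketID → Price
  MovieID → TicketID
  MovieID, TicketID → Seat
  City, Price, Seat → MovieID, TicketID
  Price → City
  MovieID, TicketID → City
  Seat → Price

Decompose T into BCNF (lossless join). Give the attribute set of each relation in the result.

Candidate keys of the original relation: {MovieID}, {Seat}.
Within {City, MovieID, Price, Seat, TicketID}: {Price}⁺ ∩ {City, MovieID, Price, Seat, TicketID} = {City, Price}, not the whole set, so Price → City violates BCNF; decompose into {City, Price} and {MovieID, Price, Seat, TicketID}.
{City, Price}: every determinant is a superkey — BCNF.
{MovieID, Price, Seat, TicketID}: every determinant is a superkey — BCNF.

{City, Price}; {MovieID, Price, Seat, TicketID}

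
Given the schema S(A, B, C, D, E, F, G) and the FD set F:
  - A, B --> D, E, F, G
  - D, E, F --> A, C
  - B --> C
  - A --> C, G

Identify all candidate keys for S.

Attributes never on any right-hand side: {B} — every candidate key must contain it.
{A, B}⁺ = {A, B, C, D, E, F, G} — all of the relation — so {A, B} is a candidate key.
{B, D, E, F}⁺ = {A, B, C, D, E, F, G} — all of the relation — so {B, D, E, F} is a candidate key.
These are minimal and exhaustive — every other superkey contains one of them.

{A, B}, {B, D, E, F}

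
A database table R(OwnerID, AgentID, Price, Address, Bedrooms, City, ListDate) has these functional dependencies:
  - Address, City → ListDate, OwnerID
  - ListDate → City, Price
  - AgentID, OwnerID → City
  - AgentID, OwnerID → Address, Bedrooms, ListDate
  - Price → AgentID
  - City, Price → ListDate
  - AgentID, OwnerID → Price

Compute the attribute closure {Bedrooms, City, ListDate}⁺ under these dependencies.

Start with {Bedrooms, City, ListDate}.
ListDate → City, Price applies; add {Price} → now {Bedrooms, City, ListDate, Price}.
Price → AgentID applies; add {AgentID} → now {AgentID, Bedrooms, City, ListDate, Price}.
No further FD applies.

{AgentID, Bedrooms, City, ListDate, Price}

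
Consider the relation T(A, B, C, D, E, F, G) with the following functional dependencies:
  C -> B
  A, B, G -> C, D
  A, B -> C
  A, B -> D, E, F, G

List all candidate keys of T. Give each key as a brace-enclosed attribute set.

{A, B}, {A, C}

{A} never appears on the right of any FD, so every key must include it.
Closure of {A, B} is {A, B, C, D, E, F, G}, the whole schema; {A, B} is a candidate key.
Closure of {A, C} is {A, B, C, D, E, F, G}, the whole schema; {A, C} is a candidate key.
These are minimal and exhaustive — every other superkey contains one of them.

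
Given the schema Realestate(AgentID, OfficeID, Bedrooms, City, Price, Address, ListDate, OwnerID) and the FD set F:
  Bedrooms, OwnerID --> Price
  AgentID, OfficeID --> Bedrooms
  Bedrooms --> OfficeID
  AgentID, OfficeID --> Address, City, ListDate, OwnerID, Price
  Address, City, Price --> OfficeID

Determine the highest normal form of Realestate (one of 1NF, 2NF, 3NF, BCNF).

Candidate keys: {Address, AgentID, City, Price}, {AgentID, Bedrooms}, {AgentID, OfficeID}. Prime attributes: {Address, AgentID, Bedrooms, City, OfficeID, Price}.
Bedrooms, OwnerID --> Price: {Bedrooms, OwnerID}⁺ = {Bedrooms, OfficeID, OwnerID, Price}, which is not all of the attributes, so the left side is not a superkey — BCNF is violated.
But every attribute on its right side ({Price}) is prime, and the same holds for every other non-superkey FD, so 3NF still holds.

3NF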